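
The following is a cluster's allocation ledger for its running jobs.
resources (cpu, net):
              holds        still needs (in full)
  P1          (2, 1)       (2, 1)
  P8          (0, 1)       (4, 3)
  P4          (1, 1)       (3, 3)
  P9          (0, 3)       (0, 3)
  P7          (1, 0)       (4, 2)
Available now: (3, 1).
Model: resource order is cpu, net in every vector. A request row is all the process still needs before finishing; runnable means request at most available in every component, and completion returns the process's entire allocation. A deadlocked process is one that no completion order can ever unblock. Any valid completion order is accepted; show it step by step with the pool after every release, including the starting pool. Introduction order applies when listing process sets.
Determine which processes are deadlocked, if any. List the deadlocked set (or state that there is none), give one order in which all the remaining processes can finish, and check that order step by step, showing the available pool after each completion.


Deadlocked set: P8, P4 and P9.
Key observation: the wall is net: completing P1, P7 brings the pool only to (6, 2), and all the rest need more.
The rest can finish in the order P1, P7. Check, step by step:
  pool = (3, 1)
  run P1 (needs (2, 1), free (3, 1)); after release of (2, 1) the pool is (5, 2)
  run P7 (needs (4, 2), free (5, 2)); after release of (1, 0) the pool is (6, 2)
The stuck group stays short no matter what:
  P8 cannot run: need (4, 3) vs free (6, 2) (insufficient net)
  P4 cannot run: need (3, 3) vs free (6, 2) (insufficient net)
  P9 cannot run: need (0, 3) vs free (6, 2) (insufficient net)


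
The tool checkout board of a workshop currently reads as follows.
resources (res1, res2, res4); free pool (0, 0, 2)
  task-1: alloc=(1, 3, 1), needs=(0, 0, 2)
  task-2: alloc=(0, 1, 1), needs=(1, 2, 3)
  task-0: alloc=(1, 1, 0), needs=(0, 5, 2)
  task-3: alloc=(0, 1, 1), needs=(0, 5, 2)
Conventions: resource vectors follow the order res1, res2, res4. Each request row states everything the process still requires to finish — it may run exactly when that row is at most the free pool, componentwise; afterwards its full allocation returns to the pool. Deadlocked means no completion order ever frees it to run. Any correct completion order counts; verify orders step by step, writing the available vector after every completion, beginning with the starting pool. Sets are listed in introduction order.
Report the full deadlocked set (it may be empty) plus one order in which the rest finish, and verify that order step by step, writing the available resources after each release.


Deadlocked: task-0 and task-3.
Key observation: task-1, task-2 can finish, but then (1, 4, 4) is all there is, and the blocked group's res2 demands exceed it.
The rest can finish in the order task-1, task-2. Verifying each step:
  pool = (0, 0, 2)
  run task-1 (needs (0, 0, 2), free (0, 0, 2)); after release of (1, 3, 1) the pool is (1, 3, 3)
  run task-2 (needs (1, 2, 3), free (1, 3, 3)); after release of (0, 1, 1) the pool is (1, 4, 4)
The stuck group stays short no matter what:
  task-0 still needs (0, 5, 2) but only (1, 4, 4) is free — short on res2
  task-3 still needs (0, 5, 2) but only (1, 4, 4) is free — short on res2


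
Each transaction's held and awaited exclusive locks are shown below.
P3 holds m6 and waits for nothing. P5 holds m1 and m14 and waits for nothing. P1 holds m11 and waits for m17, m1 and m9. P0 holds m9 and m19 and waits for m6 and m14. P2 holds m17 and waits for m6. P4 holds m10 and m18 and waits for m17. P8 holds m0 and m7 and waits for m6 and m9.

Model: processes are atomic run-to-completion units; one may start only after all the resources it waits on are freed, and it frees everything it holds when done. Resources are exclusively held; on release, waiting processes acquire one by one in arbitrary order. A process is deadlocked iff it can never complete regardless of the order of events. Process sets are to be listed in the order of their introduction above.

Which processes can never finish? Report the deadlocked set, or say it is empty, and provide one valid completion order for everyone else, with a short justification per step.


Nothing here is deadlocked.
Key observation: although several processes wait, no cycle exists — each chain bottoms out at a free runner.
One completion order for the rest: P3, P2, P5, P4, P0, P8, P1.
Step-by-step check:
  P3: no waits; runs immediately, freeing m6
  run P2 (all its waits — m6 — are resolved); releases m17
  P5: no waits; runs immediately, freeing m1 and m14
  run P4 (all its waits — m17 — are resolved); releases m10 and m18
  run P0 (all its waits — m6 and m14 — are resolved); releases m9 and m19
  run P8 (all its waits — m6 and m9 — are resolved); releases m0 and m7
  run P1 (all its waits — m17, m1 and m9 — are resolved); releases m11


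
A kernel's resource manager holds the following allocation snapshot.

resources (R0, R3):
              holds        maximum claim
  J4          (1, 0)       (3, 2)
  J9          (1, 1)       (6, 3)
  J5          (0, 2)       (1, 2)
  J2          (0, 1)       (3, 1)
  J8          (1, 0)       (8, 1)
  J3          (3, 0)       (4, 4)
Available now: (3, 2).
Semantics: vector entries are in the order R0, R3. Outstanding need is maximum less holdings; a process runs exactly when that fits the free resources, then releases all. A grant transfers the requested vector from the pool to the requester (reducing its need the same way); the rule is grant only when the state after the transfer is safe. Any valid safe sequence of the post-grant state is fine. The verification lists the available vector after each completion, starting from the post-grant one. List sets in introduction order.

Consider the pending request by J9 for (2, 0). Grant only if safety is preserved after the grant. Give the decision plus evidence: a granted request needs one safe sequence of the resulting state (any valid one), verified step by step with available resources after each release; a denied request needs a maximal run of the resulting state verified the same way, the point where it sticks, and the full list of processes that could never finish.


GRANT. The post-grant state is safe; one safe sequence: J5, J3, J9, J4, J2, J8.
Key observation: after the grant the pool drops to (1, 2), which still lets J5 finish first and unwind the rest.
Verifying the post-grant state step by step:
  pool = (1, 2)
  J5: need (1, 0) fits (1, 2); releases (0, 2), pool now (1, 4)
  J3: need (1, 4) fits (1, 4); releases (3, 0), pool now (4, 4)
  J9: need (3, 2) fits (4, 4); releases (3, 1), pool now (7, 5)
  J4: need (2, 2) fits (7, 5); releases (1, 0), pool now (8, 5)
  J2: need (3, 0) fits (8, 5); releases (0, 1), pool now (8, 6)
  J8: need (7, 1) fits (8, 6); releases (1, 0), pool now (9, 6)


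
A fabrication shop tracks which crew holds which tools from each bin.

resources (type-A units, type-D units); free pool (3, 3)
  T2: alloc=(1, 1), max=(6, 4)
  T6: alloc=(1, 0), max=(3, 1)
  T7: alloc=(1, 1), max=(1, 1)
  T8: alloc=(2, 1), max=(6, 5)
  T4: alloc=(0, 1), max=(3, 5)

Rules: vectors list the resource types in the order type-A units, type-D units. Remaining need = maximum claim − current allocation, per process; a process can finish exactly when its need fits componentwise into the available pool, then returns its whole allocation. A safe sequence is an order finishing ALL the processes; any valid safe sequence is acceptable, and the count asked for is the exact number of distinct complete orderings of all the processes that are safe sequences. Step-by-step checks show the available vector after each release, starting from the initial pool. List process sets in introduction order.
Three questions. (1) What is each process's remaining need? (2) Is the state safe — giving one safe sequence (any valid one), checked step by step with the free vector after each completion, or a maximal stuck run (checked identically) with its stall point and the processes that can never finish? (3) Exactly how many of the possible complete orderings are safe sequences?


(1) Outstanding need per process (order type-A units, type-D units):
  T2: (5, 3)
  T6: (2, 1)
  T7: (0, 0)
  T8: (4, 4)
  T4: (3, 4)
(2) The state is SAFE; one workable sequence: T7, T6, T8, T2, T4.
Key observation: the first exact fit in this order is T8 — it needs (4, 4) with (5, 4) free, meeting a requested resource to the last unit.
Verifying each step:
  pool = (3, 3)
  run T7 (needs (0, 0), free (3, 3)); after release of (1, 1) the pool is (4, 4)
  run T6 (needs (2, 1), free (4, 4)); after release of (1, 0) the pool is (5, 4)
  run T8 (needs (4, 4), free (5, 4)); after release of (2, 1) the pool is (7, 5)
  run T2 (needs (5, 3), free (7, 5)); after release of (1, 1) the pool is (8, 6)
  run T4 (needs (3, 4), free (8, 6)); after release of (0, 1) the pool is (8, 7)
(3) The exact count: 22 of the possible complete orderings are safe sequences.


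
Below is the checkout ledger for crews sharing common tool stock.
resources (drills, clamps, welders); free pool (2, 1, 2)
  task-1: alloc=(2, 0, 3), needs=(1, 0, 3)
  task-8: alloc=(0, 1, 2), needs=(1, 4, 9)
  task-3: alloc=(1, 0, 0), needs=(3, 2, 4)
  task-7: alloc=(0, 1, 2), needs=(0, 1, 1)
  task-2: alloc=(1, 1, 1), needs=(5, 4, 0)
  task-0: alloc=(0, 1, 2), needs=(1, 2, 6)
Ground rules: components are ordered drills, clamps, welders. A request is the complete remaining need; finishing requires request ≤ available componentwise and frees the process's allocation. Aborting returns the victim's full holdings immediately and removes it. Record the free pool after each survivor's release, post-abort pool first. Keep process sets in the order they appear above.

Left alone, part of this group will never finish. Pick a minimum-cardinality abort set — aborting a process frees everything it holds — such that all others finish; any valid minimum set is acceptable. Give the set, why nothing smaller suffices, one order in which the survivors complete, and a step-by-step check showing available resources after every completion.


Minimum abort set: task-8.
Key observation: before aborting task-8, task-2 was permanently blocked — no order could ever run it; afterwards it completes at step 5.
Minimality: the empty abort set fails — the state is deadlocked as it stands.
Survivors finish in the order: task-1, task-7, task-3, task-0, task-2. Check, step by step (pool after the aborts first):
  pool = (2, 2, 4)
  task-1 needs (1, 0, 3) <= (2, 2, 4) -> finishes; pool += (2, 0, 3) = (4, 2, 7)
  task-7 needs (0, 1, 1) <= (4, 2, 7) -> finishes; pool += (0, 1, 2) = (4, 3, 9)
  task-3 needs (3, 2, 4) <= (4, 3, 9) -> finishes; pool += (1, 0, 0) = (5, 3, 9)
  task-0 needs (1, 2, 6) <= (5, 3, 9) -> finishes; pool += (0, 1, 2) = (5, 4, 11)
  task-2 needs (5, 4, 0) <= (5, 4, 11) -> finishes; pool += (1, 1, 1) = (6, 5, 12)


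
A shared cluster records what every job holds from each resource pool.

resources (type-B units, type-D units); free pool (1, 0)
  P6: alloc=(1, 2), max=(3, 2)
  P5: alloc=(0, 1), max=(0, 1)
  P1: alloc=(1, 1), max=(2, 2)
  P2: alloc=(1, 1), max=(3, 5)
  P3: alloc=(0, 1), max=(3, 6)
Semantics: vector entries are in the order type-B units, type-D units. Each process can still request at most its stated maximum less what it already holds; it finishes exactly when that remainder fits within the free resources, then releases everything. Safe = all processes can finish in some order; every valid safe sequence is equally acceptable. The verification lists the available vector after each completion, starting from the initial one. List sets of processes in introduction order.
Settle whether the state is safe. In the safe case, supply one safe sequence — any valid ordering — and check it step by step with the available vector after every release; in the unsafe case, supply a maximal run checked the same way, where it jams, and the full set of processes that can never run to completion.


SAFE — a valid safe sequence is P5, P1, P6, P2, P3.
Key observation: the order's first zero-slack moment is P1 ((1, 1) needed, (1, 1) free — a requested resource with nothing to spare).
Verifying each step:
  pool = (1, 0)
  P5: need (0, 0) fits (1, 0); releases (0, 1), pool now (1, 1)
  P1: need (1, 1) fits (1, 1); releases (1, 1), pool now (2, 2)
  P6: need (2, 0) fits (2, 2); releases (1, 2), pool now (3, 4)
  P2: need (2, 4) fits (3, 4); releases (1, 1), pool now (4, 5)
  P3: need (3, 5) fits (4, 5); releases (0, 1), pool now (4, 6)


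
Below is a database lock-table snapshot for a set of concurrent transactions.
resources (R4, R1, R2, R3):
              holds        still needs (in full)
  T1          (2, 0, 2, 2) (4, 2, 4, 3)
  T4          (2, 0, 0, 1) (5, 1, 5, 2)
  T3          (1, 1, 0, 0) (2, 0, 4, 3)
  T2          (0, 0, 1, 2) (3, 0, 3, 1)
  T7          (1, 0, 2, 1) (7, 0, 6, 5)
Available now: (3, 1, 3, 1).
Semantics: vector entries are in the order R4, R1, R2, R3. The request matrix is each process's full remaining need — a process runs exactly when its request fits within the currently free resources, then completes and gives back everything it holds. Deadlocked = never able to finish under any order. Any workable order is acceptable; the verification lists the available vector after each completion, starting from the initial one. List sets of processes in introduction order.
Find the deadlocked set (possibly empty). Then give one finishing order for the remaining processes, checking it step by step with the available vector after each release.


Nothing here is deadlocked.
Key observation: T2 can run right away; the returned allocation unlocks the remaining processes in turn.
A valid finishing order for the others: T2, T3, T1, T4, T7. Check, step by step:
  pool = (3, 1, 3, 1)
  T2 needs (3, 0, 3, 1) <= (3, 1, 3, 1) -> finishes; pool += (0, 0, 1, 2) = (3, 1, 4, 3)
  T3 needs (2, 0, 4, 3) <= (3, 1, 4, 3) -> finishes; pool += (1, 1, 0, 0) = (4, 2, 4, 3)
  T1 needs (4, 2, 4, 3) <= (4, 2, 4, 3) -> finishes; pool += (2, 0, 2, 2) = (6, 2, 6, 5)
  T4 needs (5, 1, 5, 2) <= (6, 2, 6, 5) -> finishes; pool += (2, 0, 0, 1) = (8, 2, 6, 6)
  T7 needs (7, 0, 6, 5) <= (8, 2, 6, 6) -> finishes; pool += (1, 0, 2, 1) = (9, 2, 8, 7)


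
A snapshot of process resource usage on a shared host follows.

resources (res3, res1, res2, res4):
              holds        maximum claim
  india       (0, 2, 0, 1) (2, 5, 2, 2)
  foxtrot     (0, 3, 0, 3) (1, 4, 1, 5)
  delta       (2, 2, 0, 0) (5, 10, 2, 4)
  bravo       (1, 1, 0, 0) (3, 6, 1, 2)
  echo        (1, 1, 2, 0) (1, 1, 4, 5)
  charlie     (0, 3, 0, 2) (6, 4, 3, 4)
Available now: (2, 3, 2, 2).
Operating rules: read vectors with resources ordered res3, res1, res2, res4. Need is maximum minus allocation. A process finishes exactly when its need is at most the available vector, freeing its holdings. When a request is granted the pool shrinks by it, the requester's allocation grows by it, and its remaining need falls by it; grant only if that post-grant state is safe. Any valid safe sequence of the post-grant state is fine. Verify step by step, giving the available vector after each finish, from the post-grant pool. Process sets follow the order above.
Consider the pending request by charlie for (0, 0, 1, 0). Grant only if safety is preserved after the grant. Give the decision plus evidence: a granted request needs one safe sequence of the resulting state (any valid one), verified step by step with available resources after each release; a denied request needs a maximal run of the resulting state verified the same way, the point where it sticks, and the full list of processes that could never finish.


DENY: after the grant no complete ordering would exist.
Key observation: once foxtrot, bravo finish, the pool peaks at (3, 7, 1, 5) — and every remaining process still needs more res2 than that.
Pretend the grant happened; the run foxtrot, bravo goes as far as possible. Walking it through:
  pool = (2, 3, 1, 2)
  foxtrot needs (1, 1, 1, 2) <= (2, 3, 1, 2) -> finishes; pool += (0, 3, 0, 3) = (2, 6, 1, 5)
  bravo needs (2, 5, 1, 2) <= (2, 6, 1, 5) -> finishes; pool += (1, 1, 0, 0) = (3, 7, 1, 5)
  india cannot run: need (2, 3, 2, 1) vs free (3, 7, 1, 5) (insufficient res2)
  delta cannot run: need (3, 8, 2, 4) vs free (3, 7, 1, 5) (insufficient res1 and res2)
  echo cannot run: need (0, 0, 2, 5) vs free (3, 7, 1, 5) (insufficient res2)
  charlie cannot run: need (6, 1, 2, 2) vs free (3, 7, 1, 5) (insufficient res3 and res2)
Post-grant, the permanently blocked set is india, delta, echo and charlie.


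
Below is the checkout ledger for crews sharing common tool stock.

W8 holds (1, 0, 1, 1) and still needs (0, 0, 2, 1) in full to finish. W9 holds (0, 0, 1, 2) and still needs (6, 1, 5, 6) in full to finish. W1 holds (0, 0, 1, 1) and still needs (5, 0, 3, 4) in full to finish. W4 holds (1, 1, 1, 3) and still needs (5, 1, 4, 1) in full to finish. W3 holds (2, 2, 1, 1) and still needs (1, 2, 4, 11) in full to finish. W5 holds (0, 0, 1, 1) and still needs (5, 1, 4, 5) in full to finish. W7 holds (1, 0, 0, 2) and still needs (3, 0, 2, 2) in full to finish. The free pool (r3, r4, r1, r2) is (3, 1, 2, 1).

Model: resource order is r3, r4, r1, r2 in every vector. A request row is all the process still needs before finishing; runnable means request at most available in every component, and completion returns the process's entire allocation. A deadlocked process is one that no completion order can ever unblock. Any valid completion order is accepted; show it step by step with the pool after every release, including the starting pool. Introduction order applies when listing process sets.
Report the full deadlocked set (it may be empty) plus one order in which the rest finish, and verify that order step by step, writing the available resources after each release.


The deadlocked set is empty.
Key observation: the pool covers W8 at once, and every later process fits after earlier releases.
A valid finishing order for the others: W8, W7, W1, W4, W5, W9, W3. Verifying each step:
  pool = (3, 1, 2, 1)
  W8: need (0, 0, 2, 1) fits (3, 1, 2, 1); releases (1, 0, 1, 1), pool now (4, 1, 3, 2)
  W7: need (3, 0, 2, 2) fits (4, 1, 3, 2); releases (1, 0, 0, 2), pool now (5, 1, 3, 4)
  W1: need (5, 0, 3, 4) fits (5, 1, 3, 4); releases (0, 0, 1, 1), pool now (5, 1, 4, 5)
  W4: need (5, 1, 4, 1) fits (5, 1, 4, 5); releases (1, 1, 1, 3), pool now (6, 2, 5, 8)
  W5: need (5, 1, 4, 5) fits (6, 2, 5, 8); releases (0, 0, 1, 1), pool now (6, 2, 6, 9)
  W9: need (6, 1, 5, 6) fits (6, 2, 6, 9); releases (0, 0, 1, 2), pool now (6, 2, 7, 11)
  W3: need (1, 2, 4, 11) fits (6, 2, 7, 11); releases (2, 2, 1, 1), pool now (8, 4, 8, 12)


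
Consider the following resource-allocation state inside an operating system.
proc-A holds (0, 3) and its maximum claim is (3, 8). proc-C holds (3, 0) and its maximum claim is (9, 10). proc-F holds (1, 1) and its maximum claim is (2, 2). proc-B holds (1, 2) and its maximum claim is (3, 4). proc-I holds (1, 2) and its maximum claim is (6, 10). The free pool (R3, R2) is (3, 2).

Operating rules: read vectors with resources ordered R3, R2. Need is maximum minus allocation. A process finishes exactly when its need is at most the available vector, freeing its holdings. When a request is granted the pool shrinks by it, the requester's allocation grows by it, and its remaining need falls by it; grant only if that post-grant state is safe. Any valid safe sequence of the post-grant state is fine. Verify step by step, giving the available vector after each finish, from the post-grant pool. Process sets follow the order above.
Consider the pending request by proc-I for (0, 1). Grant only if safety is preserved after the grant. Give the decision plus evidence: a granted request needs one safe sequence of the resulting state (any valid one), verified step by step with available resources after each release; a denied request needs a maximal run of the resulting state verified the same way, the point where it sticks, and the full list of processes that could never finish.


DENY: after the grant no complete ordering would exist.
Key observation: after proc-F, proc-B complete, (5, 4) is the best the pool ever gets, yet each leftover process wants more R2.
Pretend the grant happened; the run proc-F, proc-B goes as far as possible. Check, step by step:
  pool = (3, 1)
  proc-F needs (1, 1) <= (3, 1) -> finishes; pool += (1, 1) = (4, 2)
  proc-B needs (2, 2) <= (4, 2) -> finishes; pool += (1, 2) = (5, 4)
  proc-A still needs (3, 5) but only (5, 4) is free — short on R2
  proc-C still needs (6, 10) but only (5, 4) is free — short on R3 and R2
  proc-I still needs (5, 7) but only (5, 4) is free — short on R2
Had the request been granted, proc-A, proc-C and proc-I could never finish.


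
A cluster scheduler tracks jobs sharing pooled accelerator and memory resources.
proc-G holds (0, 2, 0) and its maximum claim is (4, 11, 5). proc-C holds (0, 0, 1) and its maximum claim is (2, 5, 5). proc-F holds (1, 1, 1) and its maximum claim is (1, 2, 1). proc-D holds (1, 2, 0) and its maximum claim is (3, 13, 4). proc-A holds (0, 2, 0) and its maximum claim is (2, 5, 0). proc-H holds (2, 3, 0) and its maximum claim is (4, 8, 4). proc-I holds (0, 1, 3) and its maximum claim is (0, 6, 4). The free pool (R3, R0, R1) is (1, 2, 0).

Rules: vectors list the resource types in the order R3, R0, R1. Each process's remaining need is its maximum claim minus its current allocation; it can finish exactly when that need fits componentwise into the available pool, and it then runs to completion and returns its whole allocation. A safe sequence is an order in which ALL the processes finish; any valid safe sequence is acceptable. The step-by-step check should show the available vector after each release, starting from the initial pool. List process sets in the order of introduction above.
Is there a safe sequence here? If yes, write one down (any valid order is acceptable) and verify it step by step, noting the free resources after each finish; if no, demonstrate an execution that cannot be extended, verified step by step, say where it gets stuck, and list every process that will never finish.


SAFE. One safe sequence: proc-F, proc-A, proc-I, proc-C, proc-H, proc-G, proc-D.
Key observation: the first exact fit in this order is proc-A — it needs (2, 3, 0) with (2, 3, 1) free, meeting a requested resource to the last unit.
Check, step by step:
  pool = (1, 2, 0)
  run proc-F (needs (0, 1, 0), free (1, 2, 0)); after release of (1, 1, 1) the pool is (2, 3, 1)
  run proc-A (needs (2, 3, 0), free (2, 3, 1)); after release of (0, 2, 0) the pool is (2, 5, 1)
  run proc-I (needs (0, 5, 1), free (2, 5, 1)); after release of (0, 1, 3) the pool is (2, 6, 4)
  run proc-C (needs (2, 5, 4), free (2, 6, 4)); after release of (0, 0, 1) the pool is (2, 6, 5)
  run proc-H (needs (2, 5, 4), free (2, 6, 5)); after release of (2, 3, 0) the pool is (4, 9, 5)
  run proc-G (needs (4, 9, 5), free (4, 9, 5)); after release of (0, 2, 0) the pool is (4, 11, 5)
  run proc-D (needs (2, 11, 4), free (4, 11, 5)); after release of (1, 2, 0) the pool is (5, 13, 5)


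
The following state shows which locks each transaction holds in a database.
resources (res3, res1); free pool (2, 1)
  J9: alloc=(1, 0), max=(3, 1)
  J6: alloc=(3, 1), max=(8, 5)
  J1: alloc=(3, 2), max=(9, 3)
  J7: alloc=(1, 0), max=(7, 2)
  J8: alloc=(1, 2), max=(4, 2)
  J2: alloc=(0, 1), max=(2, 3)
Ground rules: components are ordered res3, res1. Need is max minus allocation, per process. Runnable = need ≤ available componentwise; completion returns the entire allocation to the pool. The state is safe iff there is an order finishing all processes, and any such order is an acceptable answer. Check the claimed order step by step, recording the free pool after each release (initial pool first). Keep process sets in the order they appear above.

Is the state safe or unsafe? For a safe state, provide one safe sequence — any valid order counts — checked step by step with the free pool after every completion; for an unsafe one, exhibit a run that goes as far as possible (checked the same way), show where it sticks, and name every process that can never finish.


UNSAFE — no complete ordering exists.
Key observation: res3 is the bottleneck — with J9, J8, J2 done the pool holds (4, 4), short of every remaining need.
Going as far as possible: J9, J8, J2; after that, nothing fits. Check, step by step:
  pool = (2, 1)
  run J9 (needs (2, 1), free (2, 1)); after release of (1, 0) the pool is (3, 1)
  run J8 (needs (3, 0), free (3, 1)); after release of (1, 2) the pool is (4, 3)
  run J2 (needs (2, 2), free (4, 3)); after release of (0, 1) the pool is (4, 4)
  J6 still needs (5, 4) but only (4, 4) is free — short on res3
  J1 still needs (6, 1) but only (4, 4) is free — short on res3
  J7 still needs (6, 2) but only (4, 4) is free — short on res3
Permanently blocked: J6, J1 and J7.


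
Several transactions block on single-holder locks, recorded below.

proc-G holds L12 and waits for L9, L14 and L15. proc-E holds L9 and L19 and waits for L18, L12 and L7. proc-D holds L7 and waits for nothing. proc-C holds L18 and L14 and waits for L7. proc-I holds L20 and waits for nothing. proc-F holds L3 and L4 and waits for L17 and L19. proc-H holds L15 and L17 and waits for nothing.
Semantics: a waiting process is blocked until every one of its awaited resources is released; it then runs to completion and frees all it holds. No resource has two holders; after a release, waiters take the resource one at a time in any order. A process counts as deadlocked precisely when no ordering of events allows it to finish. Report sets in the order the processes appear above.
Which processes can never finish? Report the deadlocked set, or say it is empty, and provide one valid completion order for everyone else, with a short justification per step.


Deadlocked set: proc-G, proc-E and proc-F.
Key observation: the wait chain closes on itself along proc-G -> proc-E -> proc-G; proc-F waits into the deadlock from upstream.
A valid finishing order for the others: proc-I, proc-D, proc-C, proc-H.
Check, step by step:
  run proc-I (it waits on nothing); releases L20
  run proc-D (it waits on nothing); releases L7
  proc-C waits on L7 — all released -> runs and releases L18 and L14
  run proc-H (it waits on nothing); releases L15 and L17


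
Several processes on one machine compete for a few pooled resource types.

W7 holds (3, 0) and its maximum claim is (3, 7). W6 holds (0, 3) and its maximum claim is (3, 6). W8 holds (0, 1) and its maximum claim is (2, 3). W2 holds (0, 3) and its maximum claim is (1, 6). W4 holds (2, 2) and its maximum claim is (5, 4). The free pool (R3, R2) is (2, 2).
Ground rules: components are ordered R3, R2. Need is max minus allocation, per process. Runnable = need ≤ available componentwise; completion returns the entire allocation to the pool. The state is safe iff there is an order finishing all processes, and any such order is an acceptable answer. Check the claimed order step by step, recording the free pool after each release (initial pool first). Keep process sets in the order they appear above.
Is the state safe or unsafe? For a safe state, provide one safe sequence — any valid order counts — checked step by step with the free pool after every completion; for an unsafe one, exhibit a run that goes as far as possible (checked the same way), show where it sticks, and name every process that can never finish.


UNSAFE.
Key observation: after W8, W2 the pool peaks at (2, 6), and each blocked process is short somewhere: W7 on R2; W6 on R3; W4 on R3.
A maximal execution: W8, W2 — then nothing else fits. Walking it through:
  pool = (2, 2)
  run W8 (needs (2, 2), free (2, 2)); after release of (0, 1) the pool is (2, 3)
  run W2 (needs (1, 3), free (2, 3)); after release of (0, 3) the pool is (2, 6)
  W7 cannot run: need (0, 7) vs free (2, 6) (insufficient R2)
  W6 cannot run: need (3, 3) vs free (2, 6) (insufficient R3)
  W4 cannot run: need (3, 2) vs free (2, 6) (insufficient R3)
Never able to finish: W7, W6 and W4.


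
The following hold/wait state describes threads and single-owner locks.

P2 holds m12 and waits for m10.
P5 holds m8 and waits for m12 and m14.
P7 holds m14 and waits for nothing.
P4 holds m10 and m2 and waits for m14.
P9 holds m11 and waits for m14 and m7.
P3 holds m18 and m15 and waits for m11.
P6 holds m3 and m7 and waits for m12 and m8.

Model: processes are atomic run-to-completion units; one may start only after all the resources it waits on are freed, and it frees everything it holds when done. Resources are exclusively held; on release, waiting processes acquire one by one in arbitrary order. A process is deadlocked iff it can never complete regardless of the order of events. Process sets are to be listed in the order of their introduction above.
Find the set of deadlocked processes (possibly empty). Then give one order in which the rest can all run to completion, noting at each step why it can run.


The deadlocked set is empty.
Key observation: the wait graph is acyclic; completion cascades from the unblocked processes through everyone else.
The rest can finish in the order P7, P4, P2, P5, P6, P9, P3.
Check, step by step:
  P7: no waits; runs immediately, freeing m14
  P4: everything it awaited (m14) is free; runs, freeing m10 and m2
  P2: everything it awaited (m10) is free; runs, freeing m12
  P5: everything it awaited (m12 and m14) is free; runs, freeing m8
  P6: everything it awaited (m12 and m8) is free; runs, freeing m3 and m7
  P9: everything it awaited (m14 and m7) is free; runs, freeing m11
  P3: everything it awaited (m11) is free; runs, freeing m18 and m15


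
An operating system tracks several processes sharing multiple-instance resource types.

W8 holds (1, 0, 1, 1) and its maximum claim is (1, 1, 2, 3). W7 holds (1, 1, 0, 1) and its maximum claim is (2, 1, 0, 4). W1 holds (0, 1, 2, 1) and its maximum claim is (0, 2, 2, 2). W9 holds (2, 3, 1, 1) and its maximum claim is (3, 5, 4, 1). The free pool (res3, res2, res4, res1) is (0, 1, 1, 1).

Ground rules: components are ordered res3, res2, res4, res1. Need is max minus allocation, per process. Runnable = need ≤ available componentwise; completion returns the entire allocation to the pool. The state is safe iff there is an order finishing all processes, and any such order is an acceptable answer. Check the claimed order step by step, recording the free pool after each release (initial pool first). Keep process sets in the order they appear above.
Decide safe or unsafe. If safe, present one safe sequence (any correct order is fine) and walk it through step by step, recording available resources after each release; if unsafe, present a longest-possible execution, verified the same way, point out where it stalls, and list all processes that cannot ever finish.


The state is SAFE; one workable sequence: W1, W8, W9, W7.
Key observation: at W1 the run first touches a limit — (0, 1, 0, 1) against (0, 1, 1, 1), exact on a resource it actually requests.
Step-by-step check:
  pool = (0, 1, 1, 1)
  W1 needs (0, 1, 0, 1) <= (0, 1, 1, 1) -> finishes; pool += (0, 1, 2, 1) = (0, 2, 3, 2)
  W8 needs (0, 1, 1, 2) <= (0, 2, 3, 2) -> finishes; pool += (1, 0, 1, 1) = (1, 2, 4, 3)
  W9 needs (1, 2, 3, 0) <= (1, 2, 4, 3) -> finishes; pool += (2, 3, 1, 1) = (3, 5, 5, 4)
  W7 needs (1, 0, 0, 3) <= (3, 5, 5, 4) -> finishes; pool += (1, 1, 0, 1) = (4, 6, 5, 5)


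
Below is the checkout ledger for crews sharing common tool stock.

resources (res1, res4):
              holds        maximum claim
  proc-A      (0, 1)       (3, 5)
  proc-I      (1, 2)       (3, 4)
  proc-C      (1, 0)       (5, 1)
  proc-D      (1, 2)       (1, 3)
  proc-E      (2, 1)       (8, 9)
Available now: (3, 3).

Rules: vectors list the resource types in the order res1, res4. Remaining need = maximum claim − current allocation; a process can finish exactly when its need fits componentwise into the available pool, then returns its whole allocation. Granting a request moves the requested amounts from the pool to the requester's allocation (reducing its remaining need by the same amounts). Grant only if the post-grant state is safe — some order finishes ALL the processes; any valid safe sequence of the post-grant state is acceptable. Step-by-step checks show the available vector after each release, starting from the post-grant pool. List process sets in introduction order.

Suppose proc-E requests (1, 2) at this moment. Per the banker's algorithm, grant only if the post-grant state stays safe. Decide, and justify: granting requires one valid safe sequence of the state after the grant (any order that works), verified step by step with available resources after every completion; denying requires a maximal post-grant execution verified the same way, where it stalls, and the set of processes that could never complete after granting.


GRANT: granting preserves safety; a valid post-grant sequence is proc-D, proc-I, proc-C, proc-A, proc-E.
Key observation: after the grant the pool drops to (2, 1), which still lets proc-D finish first and unwind the rest.
Verifying the post-grant state step by step:
  pool = (2, 1)
  proc-D needs (0, 1) <= (2, 1) -> finishes; pool += (1, 2) = (3, 3)
  proc-I needs (2, 2) <= (3, 3) -> finishes; pool += (1, 2) = (4, 5)
  proc-C needs (4, 1) <= (4, 5) -> finishes; pool += (1, 0) = (5, 5)
  proc-A needs (3, 4) <= (5, 5) -> finishes; pool += (0, 1) = (5, 6)
  proc-E needs (5, 6) <= (5, 6) -> finishes; pool += (3, 3) = (8, 9)


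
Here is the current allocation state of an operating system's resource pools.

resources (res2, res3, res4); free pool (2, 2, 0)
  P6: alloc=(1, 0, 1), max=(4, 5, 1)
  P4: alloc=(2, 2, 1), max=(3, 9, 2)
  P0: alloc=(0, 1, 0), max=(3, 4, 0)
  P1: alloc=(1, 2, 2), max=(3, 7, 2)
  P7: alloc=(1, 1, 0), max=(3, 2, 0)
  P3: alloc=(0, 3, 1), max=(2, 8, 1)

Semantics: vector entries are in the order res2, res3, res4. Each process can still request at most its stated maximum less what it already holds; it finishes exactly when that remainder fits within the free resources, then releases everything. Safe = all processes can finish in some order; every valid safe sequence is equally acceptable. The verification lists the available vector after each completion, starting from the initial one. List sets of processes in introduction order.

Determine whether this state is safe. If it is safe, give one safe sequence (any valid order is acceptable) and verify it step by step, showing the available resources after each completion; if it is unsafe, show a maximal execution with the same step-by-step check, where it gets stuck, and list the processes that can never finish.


UNSAFE — no complete ordering exists.
Key observation: the pool after P7, P0 is (3, 4, 0); every surviving request exceeds it in res3, so progress ends there.
The run P7, P0 cannot be extended any further. Check, step by step:
  pool = (2, 2, 0)
  run P7 (needs (2, 1, 0), free (2, 2, 0)); after release of (1, 1, 0) the pool is (3, 3, 0)
  run P0 (needs (3, 3, 0), free (3, 3, 0)); after release of (0, 1, 0) the pool is (3, 4, 0)
  blocked: P6 wants (3, 5, 0), pool (3, 4, 0) — not enough res3
  blocked: P4 wants (1, 7, 1), pool (3, 4, 0) — not enough res3 and res4
  blocked: P1 wants (2, 5, 0), pool (3, 4, 0) — not enough res3
  blocked: P3 wants (2, 5, 0), pool (3, 4, 0) — not enough res3
Never able to finish: P6, P4, P1 and P3.


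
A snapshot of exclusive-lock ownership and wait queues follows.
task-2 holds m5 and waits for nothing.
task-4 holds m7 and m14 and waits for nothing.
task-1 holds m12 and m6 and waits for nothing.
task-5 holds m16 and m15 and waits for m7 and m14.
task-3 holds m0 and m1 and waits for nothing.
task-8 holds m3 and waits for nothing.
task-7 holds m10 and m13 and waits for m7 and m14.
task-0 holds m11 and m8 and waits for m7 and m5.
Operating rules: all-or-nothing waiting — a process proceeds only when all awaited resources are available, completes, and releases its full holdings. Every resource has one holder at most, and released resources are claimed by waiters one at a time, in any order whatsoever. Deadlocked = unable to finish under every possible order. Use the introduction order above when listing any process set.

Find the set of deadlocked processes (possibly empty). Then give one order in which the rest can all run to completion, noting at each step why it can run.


No process is deadlocked.
Key observation: although several processes wait, no cycle exists — each chain bottoms out at a free runner.
A valid finishing order for the others: task-4, task-8, task-1, task-3, task-2, task-7, task-5, task-0.
Check, step by step:
  task-4: no waits; runs immediately, freeing m7 and m14
  task-8: no waits; runs immediately, freeing m3
  task-1: no waits; runs immediately, freeing m12 and m6
  task-3: no waits; runs immediately, freeing m0 and m1
  task-2: no waits; runs immediately, freeing m5
  run task-7 (all its waits — m7 and m14 — are resolved); releases m10 and m13
  run task-5 (all its waits — m7 and m14 — are resolved); releases m16 and m15
  run task-0 (all its waits — m7 and m5 — are resolved); releases m11 and m8


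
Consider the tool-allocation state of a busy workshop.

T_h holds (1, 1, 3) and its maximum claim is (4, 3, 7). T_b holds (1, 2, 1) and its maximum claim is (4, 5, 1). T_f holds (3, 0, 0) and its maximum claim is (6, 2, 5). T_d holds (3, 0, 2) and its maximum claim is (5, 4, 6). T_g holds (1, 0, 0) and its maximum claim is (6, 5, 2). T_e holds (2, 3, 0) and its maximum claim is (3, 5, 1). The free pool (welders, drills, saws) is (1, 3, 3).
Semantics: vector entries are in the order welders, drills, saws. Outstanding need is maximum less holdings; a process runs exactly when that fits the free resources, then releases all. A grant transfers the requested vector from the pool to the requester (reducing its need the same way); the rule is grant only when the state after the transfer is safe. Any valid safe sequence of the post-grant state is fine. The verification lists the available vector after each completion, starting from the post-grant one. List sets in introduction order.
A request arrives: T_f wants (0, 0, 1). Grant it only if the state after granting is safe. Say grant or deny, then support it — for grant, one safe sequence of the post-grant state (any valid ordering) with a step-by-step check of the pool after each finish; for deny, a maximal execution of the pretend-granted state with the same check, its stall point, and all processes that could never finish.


DENY — the pretend-granted state is unsafe.
Key observation: after T_e, T_b the pool peaks at (4, 8, 3), and each blocked process is short somewhere: T_h on saws; T_f on saws; T_d on saws; T_g on welders.
Pretend the grant happened; the run T_e, T_b goes as far as possible. Step-by-step check:
  pool = (1, 3, 2)
  T_e: need (1, 2, 1) fits (1, 3, 2); releases (2, 3, 0), pool now (3, 6, 2)
  T_b: need (3, 3, 0) fits (3, 6, 2); releases (1, 2, 1), pool now (4, 8, 3)
  blocked: T_h wants (3, 2, 4), pool (4, 8, 3) — not enough saws
  blocked: T_f wants (3, 2, 4), pool (4, 8, 3) — not enough saws
  blocked: T_d wants (2, 4, 4), pool (4, 8, 3) — not enough saws
  blocked: T_g wants (5, 5, 2), pool (4, 8, 3) — not enough welders
Had the request been granted, T_h, T_f, T_d and T_g could never finish.


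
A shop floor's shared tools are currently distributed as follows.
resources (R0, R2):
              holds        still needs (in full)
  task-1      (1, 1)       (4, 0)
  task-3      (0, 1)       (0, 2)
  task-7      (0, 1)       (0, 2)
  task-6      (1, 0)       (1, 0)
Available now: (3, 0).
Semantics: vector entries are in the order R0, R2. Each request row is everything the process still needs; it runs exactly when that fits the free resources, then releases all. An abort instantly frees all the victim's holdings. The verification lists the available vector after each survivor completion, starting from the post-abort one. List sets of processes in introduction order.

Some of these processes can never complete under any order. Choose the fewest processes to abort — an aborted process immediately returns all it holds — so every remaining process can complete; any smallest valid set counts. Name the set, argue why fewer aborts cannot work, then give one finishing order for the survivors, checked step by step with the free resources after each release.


Abort task-3.
Key observation: no ordering could ever have run task-7 before the abort of task-3; with (0, 1) back in the pool it fits at step 3.
Minimality: the empty abort set fails — the state is deadlocked as it stands.
The survivors complete as task-6, task-1, task-7. Step-by-step check (starting from the post-abort pool):
  pool = (3, 1)
  task-6: need (1, 0) fits (3, 1); releases (1, 0), pool now (4, 1)
  task-1: need (4, 0) fits (4, 1); releases (1, 1), pool now (5, 2)
  task-7: need (0, 2) fits (5, 2); releases (0, 1), pool now (5, 3)
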